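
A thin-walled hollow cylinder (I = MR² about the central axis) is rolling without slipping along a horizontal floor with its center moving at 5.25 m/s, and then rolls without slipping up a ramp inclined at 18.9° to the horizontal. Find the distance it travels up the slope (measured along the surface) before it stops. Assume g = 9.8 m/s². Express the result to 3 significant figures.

d ≈ 8.68 m

The moment of inertia is MR², giving k ≡ I/(MR²) = 1.
Since it rolls without slipping, ω = v/R and KE = ½Mv² + ½Iω² = ½(1+k)Mv² = Mv².
Setting this equal to Mgh gives the vertical rise h = (1+k)v₀²/(2g) = 2×5.25²/(2×9.8) = 2.812 m.
The distance along the slope is d = h/sinθ = 2.812/sin18.9° ≈ 8.68 m.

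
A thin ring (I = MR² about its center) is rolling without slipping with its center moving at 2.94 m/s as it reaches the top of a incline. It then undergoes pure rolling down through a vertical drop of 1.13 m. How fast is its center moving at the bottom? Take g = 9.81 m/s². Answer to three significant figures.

v ≈ 4.44 m/s

The moment of inertia is MR², giving k ≡ I/(MR²) = 1.
Since it rolls without slipping, ω = v/R and KE = ½Mv² + ½Iω² = ½(1+k)Mv² = Mv².
Energy conservation: Mv₀² + Mgh = Mv², so v² = v₀² + 2gh/(1+k).
v = √(2.94² + 2×9.81×1.13/2) = √19.73 ≈ 4.44 m/s.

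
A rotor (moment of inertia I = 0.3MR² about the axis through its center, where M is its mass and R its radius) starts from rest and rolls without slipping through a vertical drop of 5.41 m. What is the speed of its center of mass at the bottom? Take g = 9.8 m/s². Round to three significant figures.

With I = 0.3MR², the ratio k = I/(MR²) is 0.3.
Pure rolling means v = ωR; then KE = ½Mv² + ½I(v/R)² = ½(1+k)Mv² = (13/20)Mv².
Setting Mgh = (13/20)Mv² gives v = √(2gh/(1+k)) = √(2·9.8·5.41/1.3) ≈ 9.03 m/s.

v ≈ 9.03 m/s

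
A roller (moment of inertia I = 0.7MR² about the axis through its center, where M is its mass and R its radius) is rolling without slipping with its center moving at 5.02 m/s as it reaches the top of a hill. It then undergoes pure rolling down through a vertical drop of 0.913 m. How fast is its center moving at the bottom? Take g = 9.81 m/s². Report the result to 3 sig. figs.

For this body I = 0.7MR², i.e. k = I/(MR²) = 0.7.
The rolling condition ω = v/R makes the rotational term ½I(v/R)² = ½kMv², so KE_total = ½(1+k)Mv² = (17/20)Mv².
Energy conservation: (17/20)Mv₀² + Mgh = (17/20)Mv², so v² = v₀² + 2gh/(1+k).
v = √(5.02² + 2×9.81×0.913/1.7) = √35.74 ≈ 5.98 m/s.

v ≈ 5.98 m/s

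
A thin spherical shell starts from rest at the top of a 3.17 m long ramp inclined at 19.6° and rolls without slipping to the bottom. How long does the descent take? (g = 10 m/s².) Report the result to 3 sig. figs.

The moment of inertia is (2/3)MR², giving k ≡ I/(MR²) = 2/3.
Along the incline Mg sinθ − f = Ma, and torque about the center fR = Iα = kMR²(a/R) gives f = kMa.
Hence a = g sinθ/(1+k) = 10×sin19.6°/1.667 = 2.013 m/s².
With constant a from rest, t = √(2L/a) = √(2·3.17/2.013) ≈ 1.77 s.

t ≈ 1.77 s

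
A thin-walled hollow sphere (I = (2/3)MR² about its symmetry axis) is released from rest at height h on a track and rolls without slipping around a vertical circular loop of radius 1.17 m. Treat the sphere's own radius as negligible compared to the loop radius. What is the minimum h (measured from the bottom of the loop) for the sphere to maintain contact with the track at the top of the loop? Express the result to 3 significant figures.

Here I = (2/3)MR², so the shape factor k = I/(MR²) = 2/3.
At the top, contact is just lost when gravity alone supplies the centripetal force: Mg = Mv_top²/r, i.e. v_top² = gr.
With ω = v/R, the kinetic energy at speed v is ½(1+k)Mv² = (5/6)Mv².
Energy conservation from release (height h) to the top (height 2r): Mgh = Mg(2r) + (5/6)M·gr.
Thus h_min = 2r + (1+k)r/2 = r(2 + 1.667/2) = 1.17 × 2.833 ≈ 3.32 m.

h_min ≈ 3.32 m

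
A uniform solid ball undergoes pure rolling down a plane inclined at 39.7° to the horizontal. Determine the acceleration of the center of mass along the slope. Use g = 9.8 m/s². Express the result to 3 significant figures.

The moment of inertia is (2/5)MR², giving k ≡ I/(MR²) = 0.4.
Along the incline Mg sinθ − f = Ma, and torque about the center fR = Iα = kMR²(a/R) gives f = kMa.
Eliminating f: Mg sinθ = (1+k)Ma, so a = g sinθ/(1+k) = 9.8 × sin39.7° / 1.4 ≈ 4.47 m/s².

a ≈ 4.47 m/s²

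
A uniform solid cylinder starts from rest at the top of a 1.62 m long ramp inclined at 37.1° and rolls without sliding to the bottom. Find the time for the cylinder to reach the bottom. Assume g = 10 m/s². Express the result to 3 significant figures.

For this body I = (1/2)MR², i.e. k = I/(MR²) = 0.5.
Newton's second law down the slope: Mg sinθ − f = Ma. The torque equation fR = Iα (with α = a/R) gives f = kMa.
Hence a = g sinθ/(1+k) = 10×sin37.1°/1.5 = 4.021 m/s².
With constant a from rest, t = √(2L/a) = √(2·1.62/4.021) ≈ 0.898 s.

t ≈ 0.898 s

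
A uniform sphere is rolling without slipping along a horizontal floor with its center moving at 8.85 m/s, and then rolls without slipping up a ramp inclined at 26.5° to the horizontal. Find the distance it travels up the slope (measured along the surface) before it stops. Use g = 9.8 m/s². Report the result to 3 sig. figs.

The moment of inertia is (2/5)MR², giving k ≡ I/(MR²) = 0.4.
Rolling without slipping gives ω = v/R, so the total kinetic energy is ½Mv² + ½Iω² = ½(1+k)Mv² = (7/10)Mv².
Setting this equal to Mgh gives the vertical rise h = (1+k)v₀²/(2g) = 1.4×8.85²/(2×9.8) = 5.594 m.
Along the incline, d = h/sinθ = 5.594/sin26.5° ≈ 12.5 m.

d ≈ 12.5 m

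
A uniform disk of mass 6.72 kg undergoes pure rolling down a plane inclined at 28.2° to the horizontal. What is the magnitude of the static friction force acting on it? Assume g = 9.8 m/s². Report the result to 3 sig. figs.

f ≈ 10.4 N

With I = (1/2)MR², the ratio k = I/(MR²) is 0.5.
Newton's second law down the slope: Mg sinθ − f = Ma. The torque equation fR = Iα (with α = a/R) gives f = kMa.
Combining, a = g sinθ/(1+k) and f = kMa = kMg sinθ/(1+k).
f = 0.5 × 6.72 × 9.8 × sin28.2° / 1.5 ≈ 10.4 N.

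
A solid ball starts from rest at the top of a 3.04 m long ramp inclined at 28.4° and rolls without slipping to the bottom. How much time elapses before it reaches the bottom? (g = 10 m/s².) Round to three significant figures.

t ≈ 1.34 s

For this body I = (2/5)MR², i.e. k = I/(MR²) = 0.4.
Translational: Mg sinθ − f = Ma. Rotational about the CM: fR = Iα = kMRa, so f = kMa.
Hence a = g sinθ/(1+k) = 10×sin28.4°/1.4 = 3.397 m/s².
Starting from rest, L = ½at², so t = √(2L/a) = √(2×3.04/3.397) ≈ 1.34 s.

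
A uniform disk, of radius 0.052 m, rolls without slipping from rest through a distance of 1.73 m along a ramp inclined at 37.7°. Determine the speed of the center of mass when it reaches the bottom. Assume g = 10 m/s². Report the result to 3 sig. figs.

The moment of inertia is (1/2)MR², giving k ≡ I/(MR²) = 0.5.
Rolling without slipping gives ω = v/R, so the total kinetic energy is ½Mv² + ½Iω² = ½(1+k)Mv² = (3/4)Mv².
The vertical drop is h = L sinθ = 1.73 × sin37.7° = 1.058 m.
Energy conservation: Mgh = (3/4)Mv², so v = √(2gh/(1+k)) = √(2 × 10 × 1.058 / 1.5) ≈ 3.76 m/s.

v ≈ 3.76 m/s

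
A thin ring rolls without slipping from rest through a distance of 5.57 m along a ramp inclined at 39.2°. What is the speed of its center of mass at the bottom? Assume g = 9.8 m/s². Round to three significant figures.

v ≈ 5.87 m/s

Here I = MR², so the shape factor k = I/(MR²) = 1.
Rolling without slipping gives ω = v/R, so the total kinetic energy is ½Mv² + ½Iω² = ½(1+k)Mv² = Mv².
The vertical drop is h = L sinθ = 5.57 × sin39.2° = 3.52 m.
Energy conservation: Mgh = Mv², so v = √(2gh/(1+k)) = √(2 × 9.8 × 3.52 / 2) ≈ 5.87 m/s.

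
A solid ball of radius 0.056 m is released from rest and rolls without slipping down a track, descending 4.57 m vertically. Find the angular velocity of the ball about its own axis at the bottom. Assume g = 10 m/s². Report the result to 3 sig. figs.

ω ≈ 144 rad/s

With I = (2/5)MR², the ratio k = I/(MR²) is 0.4.
Rolling without slipping gives ω = v/R, so the total kinetic energy is ½Mv² + ½Iω² = ½(1+k)Mv² = (7/10)Mv².
Energy conservation Mgh = ½(1+k)Mv² gives v = √(2gh/(1+k)) = √(2 × 10 × 4.57 / 1.4) = 8.08 m/s.
The angular speed follows from ω = v/R = 8.08/0.056 ≈ 144 rad/s.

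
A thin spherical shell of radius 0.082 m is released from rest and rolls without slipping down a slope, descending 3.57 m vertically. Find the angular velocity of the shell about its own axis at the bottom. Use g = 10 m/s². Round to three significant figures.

ω ≈ 79.8 rad/s

The moment of inertia is (2/3)MR², giving k ≡ I/(MR²) = 2/3.
Pure rolling means v = ωR; then KE = ½Mv² + ½I(v/R)² = ½(1+k)Mv² = (5/6)Mv².
Energy conservation Mgh = ½(1+k)Mv² gives v = √(2gh/(1+k)) = √(2 × 10 × 3.57 / 1.667) = 6.545 m/s.
Then ω = v/R = 6.545 / 0.082 ≈ 79.8 rad/s.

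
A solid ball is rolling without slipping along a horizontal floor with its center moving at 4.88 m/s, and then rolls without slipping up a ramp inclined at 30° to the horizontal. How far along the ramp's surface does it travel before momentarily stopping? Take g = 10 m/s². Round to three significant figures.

The moment of inertia is (2/5)MR², giving k ≡ I/(MR²) = 0.4.
Since it rolls without slipping, ω = v/R and KE = ½Mv² + ½Iω² = ½(1+k)Mv² = (7/10)Mv².
Setting this equal to Mgh gives the vertical rise h = (1+k)v₀²/(2g) = 1.4×4.88²/(2×10) = 1.667 m.
Along the incline, d = h/sinθ = 1.667/sin30° ≈ 3.33 m.

d ≈ 3.33 m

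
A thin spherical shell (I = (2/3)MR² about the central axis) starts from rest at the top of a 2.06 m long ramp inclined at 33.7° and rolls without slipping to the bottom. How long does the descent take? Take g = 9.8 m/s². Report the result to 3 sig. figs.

The moment of inertia is (2/3)MR², giving k ≡ I/(MR²) = 2/3.
Translational: Mg sinθ − f = Ma. Rotational about the CM: fR = Iα = kMRa, so f = kMa.
Hence a = g sinθ/(1+k) = 9.8×sin33.7°/1.667 = 3.262 m/s².
With constant a from rest, t = √(2L/a) = √(2·2.06/3.262) ≈ 1.12 s.

t ≈ 1.12 s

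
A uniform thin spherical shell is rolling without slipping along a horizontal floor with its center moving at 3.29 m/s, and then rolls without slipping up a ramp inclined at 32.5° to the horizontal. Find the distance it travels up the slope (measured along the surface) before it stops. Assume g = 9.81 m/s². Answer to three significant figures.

d ≈ 1.71 m

The moment of inertia is (2/3)MR², giving k ≡ I/(MR²) = 2/3.
Since it rolls without slipping, ω = v/R and KE = ½Mv² + ½Iω² = ½(1+k)Mv² = (5/6)Mv².
Setting this equal to Mgh gives the vertical rise h = (1+k)v₀²/(2g) = 1.667×3.29²/(2×9.81) = 0.9195 m.
Along the incline, d = h/sinθ = 0.9195/sin32.5° ≈ 1.71 m.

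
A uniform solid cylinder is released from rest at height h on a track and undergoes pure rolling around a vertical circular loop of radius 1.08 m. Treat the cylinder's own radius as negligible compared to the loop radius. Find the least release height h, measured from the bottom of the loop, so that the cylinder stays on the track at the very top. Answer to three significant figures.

h_min ≈ 2.97 m

For this body I = (1/2)MR², i.e. k = I/(MR²) = 0.5.
At the top of the loop, the minimum-contact condition is Mg = Mv_top²/r, so v_top² = gr.
With ω = v/R, the kinetic energy at speed v is ½(1+k)Mv² = (3/4)Mv².
Energy conservation from release (height h) to the top (height 2r): Mgh = Mg(2r) + (3/4)M·gr.
Thus h_min = 2r + (1+k)r/2 = r(2 + 1.5/2) = 1.08 × 2.75 ≈ 2.97 m.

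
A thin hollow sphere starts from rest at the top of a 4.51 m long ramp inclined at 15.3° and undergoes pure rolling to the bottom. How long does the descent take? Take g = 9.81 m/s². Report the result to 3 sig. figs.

t ≈ 2.41 s

With I = (2/3)MR², the ratio k = I/(MR²) is 2/3.
Newton's second law down the slope: Mg sinθ − f = Ma. The torque equation fR = Iα (with α = a/R) gives f = kMa.
Hence a = g sinθ/(1+k) = 9.81×sin15.3°/1.667 = 1.553 m/s².
With constant a from rest, t = √(2L/a) = √(2·4.51/1.553) ≈ 2.41 s.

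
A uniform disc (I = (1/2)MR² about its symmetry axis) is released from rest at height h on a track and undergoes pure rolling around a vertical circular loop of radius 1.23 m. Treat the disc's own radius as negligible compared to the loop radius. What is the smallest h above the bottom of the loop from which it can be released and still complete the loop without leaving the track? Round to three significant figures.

With I = (1/2)MR², the ratio k = I/(MR²) is 0.5.
At the top of the loop, the minimum-contact condition is Mg = Mv_top²/r, so v_top² = gr.
With ω = v/R, the kinetic energy at speed v is ½(1+k)Mv² = (3/4)Mv².
Energy conservation from release (height h) to the top (height 2r): Mgh = Mg(2r) + (3/4)M·gr.
Thus h_min = 2r + (1+k)r/2 = r(2 + 1.5/2) = 1.23 × 2.75 ≈ 3.38 m.

h_min ≈ 3.38 m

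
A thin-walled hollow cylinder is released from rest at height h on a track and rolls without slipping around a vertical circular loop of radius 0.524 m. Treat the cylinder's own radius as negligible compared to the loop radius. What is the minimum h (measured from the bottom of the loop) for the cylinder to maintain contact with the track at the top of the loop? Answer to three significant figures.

The moment of inertia is MR², giving k ≡ I/(MR²) = 1.
At the top of the loop, the minimum-contact condition is Mg = Mv_top²/r, so v_top² = gr.
With ω = v/R, the kinetic energy at speed v is ½(1+k)Mv² = Mv².
Energy conservation from release (height h) to the top (height 2r): Mgh = Mg(2r) + M·gr.
Thus h_min = 2r + (1+k)r/2 = r(2 + 2/2) = 0.524 × 3 ≈ 1.57 m.

h_min ≈ 1.57 m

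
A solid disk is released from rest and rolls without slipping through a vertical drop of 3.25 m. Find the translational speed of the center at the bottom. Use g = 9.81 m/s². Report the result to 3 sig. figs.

The moment of inertia is (1/2)MR², giving k ≡ I/(MR²) = 0.5.
Since it rolls without slipping, ω = v/R and KE = ½Mv² + ½Iω² = ½(1+k)Mv² = (3/4)Mv².
Setting Mgh = (3/4)Mv² gives v = √(2gh/(1+k)) = √(2·9.81·3.25/1.5) ≈ 6.52 m/s.

v ≈ 6.52 m/s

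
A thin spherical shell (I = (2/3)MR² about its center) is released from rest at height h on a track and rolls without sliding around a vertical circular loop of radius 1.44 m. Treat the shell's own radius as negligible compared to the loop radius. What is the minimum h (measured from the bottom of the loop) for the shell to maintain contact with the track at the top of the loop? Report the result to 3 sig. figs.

The moment of inertia is (2/3)MR², giving k ≡ I/(MR²) = 2/3.
At the top of the loop, the minimum-contact condition is Mg = Mv_top²/r, so v_top² = gr.
With ω = v/R, the kinetic energy at speed v is ½(1+k)Mv² = (5/6)Mv².
Energy conservation from release (height h) to the top (height 2r): Mgh = Mg(2r) + (5/6)M·gr.
Thus h_min = 2r + (1+k)r/2 = r(2 + 1.667/2) = 1.44 × 2.833 ≈ 4.08 m.

h_min ≈ 4.08 m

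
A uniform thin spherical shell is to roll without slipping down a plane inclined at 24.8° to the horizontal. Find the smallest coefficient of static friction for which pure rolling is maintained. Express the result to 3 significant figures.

μ_min ≈ 0.185

The moment of inertia is (2/3)MR², giving k ≡ I/(MR²) = 2/3.
Newton's second law down the slope: Mg sinθ − f = Ma. The torque equation fR = Iα (with α = a/R) gives f = kMa.
These give a = g sinθ/(1+k) and the required friction f = kMg sinθ/(1+k).
The normal force is N = Mg cosθ, so μ_min = f/N = k tanθ/(1+k).
μ_min = (2/3) × tan24.8° / 1.667 ≈ 0.185.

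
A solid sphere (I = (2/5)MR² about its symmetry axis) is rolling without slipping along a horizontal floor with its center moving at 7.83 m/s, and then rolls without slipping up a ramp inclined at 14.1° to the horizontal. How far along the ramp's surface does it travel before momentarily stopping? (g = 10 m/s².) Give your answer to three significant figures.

d ≈ 17.6 m

The moment of inertia is (2/5)MR², giving k ≡ I/(MR²) = 0.4.
The rolling condition ω = v/R makes the rotational term ½I(v/R)² = ½kMv², so KE_total = ½(1+k)Mv² = (7/10)Mv².
Setting this equal to Mgh gives the vertical rise h = (1+k)v₀²/(2g) = 1.4×7.83²/(2×10) = 4.292 m.
The distance along the slope is d = h/sinθ = 4.292/sin14.1° ≈ 17.6 m.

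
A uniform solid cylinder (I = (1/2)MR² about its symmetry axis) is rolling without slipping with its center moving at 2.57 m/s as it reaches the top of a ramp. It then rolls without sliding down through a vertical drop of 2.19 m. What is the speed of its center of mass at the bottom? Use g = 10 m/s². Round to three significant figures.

Here I = (1/2)MR², so the shape factor k = I/(MR²) = 0.5.
Pure rolling means v = ωR; then KE = ½Mv² + ½I(v/R)² = ½(1+k)Mv² = (3/4)Mv².
Conserving energy between top and bottom: (3/4)Mv² = (3/4)Mv₀² + Mgh, hence v² = v₀² + 2gh/(1+k).
v = √(2.57² + 2×10×2.19/1.5) = √35.8 ≈ 5.98 m/s.

v ≈ 5.98 m/s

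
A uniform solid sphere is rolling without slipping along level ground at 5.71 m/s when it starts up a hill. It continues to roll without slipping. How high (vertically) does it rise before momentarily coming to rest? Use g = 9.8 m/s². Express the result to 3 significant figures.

h ≈ 2.33 m

With I = (2/5)MR², the ratio k = I/(MR²) is 0.4.
Since it rolls without slipping, ω = v/R and KE = ½Mv² + ½Iω² = ½(1+k)Mv² = (7/10)Mv².
All of this converts to potential energy at the highest point: (7/10)Mv₀² = Mgh.
Thus h = (1+k)v₀²/(2g) = 1.4 × 5.71² / (2 × 9.8) ≈ 2.33 m.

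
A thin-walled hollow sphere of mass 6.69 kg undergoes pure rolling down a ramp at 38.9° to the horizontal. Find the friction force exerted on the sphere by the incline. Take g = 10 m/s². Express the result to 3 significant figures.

The moment of inertia is (2/3)MR², giving k ≡ I/(MR²) = 2/3.
Newton's second law down the slope: Mg sinθ − f = Ma. The torque equation fR = Iα (with α = a/R) gives f = kMa.
Combining, a = g sinθ/(1+k) and f = kMa = kMg sinθ/(1+k).
f = (2/3) × 6.69 × 10 × sin38.9° / 1.667 ≈ 16.8 N.

f ≈ 16.8 N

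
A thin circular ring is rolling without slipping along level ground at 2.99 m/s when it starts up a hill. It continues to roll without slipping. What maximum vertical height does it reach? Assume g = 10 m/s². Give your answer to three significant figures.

With I = MR², the ratio k = I/(MR²) is 1.
Pure rolling means v = ωR; then KE = ½Mv² + ½I(v/R)² = ½(1+k)Mv² = Mv².
At the top the kinetic energy is zero, so Mv₀² = Mgh.
Thus h = (1+k)v₀²/(2g) = 2 × 2.99² / (2 × 10) ≈ 0.894 m.

h ≈ 0.894 m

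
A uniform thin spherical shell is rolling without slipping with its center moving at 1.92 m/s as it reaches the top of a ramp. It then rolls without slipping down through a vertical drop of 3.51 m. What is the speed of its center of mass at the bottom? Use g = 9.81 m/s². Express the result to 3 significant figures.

Here I = (2/3)MR², so the shape factor k = I/(MR²) = 2/3.
Rolling without slipping gives ω = v/R, so the total kinetic energy is ½Mv² + ½Iω² = ½(1+k)Mv² = (5/6)Mv².
Energy conservation: (5/6)Mv₀² + Mgh = (5/6)Mv², so v² = v₀² + 2gh/(1+k).
v = √(1.92² + 2×9.81×3.51/1.667) = √45.01 ≈ 6.71 m/s.

v ≈ 6.71 m/s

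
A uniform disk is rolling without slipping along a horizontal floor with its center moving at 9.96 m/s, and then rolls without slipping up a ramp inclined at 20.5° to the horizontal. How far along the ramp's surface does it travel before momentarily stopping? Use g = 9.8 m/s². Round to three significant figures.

d ≈ 21.7 m

The moment of inertia is (1/2)MR², giving k ≡ I/(MR²) = 0.5.
The rolling condition ω = v/R makes the rotational term ½I(v/R)² = ½kMv², so KE_total = ½(1+k)Mv² = (3/4)Mv².
Setting this equal to Mgh gives the vertical rise h = (1+k)v₀²/(2g) = 1.5×9.96²/(2×9.8) = 7.592 m.
The distance along the slope is d = h/sinθ = 7.592/sin20.5° ≈ 21.7 m.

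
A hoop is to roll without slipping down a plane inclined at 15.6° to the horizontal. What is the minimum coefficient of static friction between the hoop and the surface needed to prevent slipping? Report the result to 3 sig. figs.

For this body I = MR², i.e. k = I/(MR²) = 1.
Along the incline Mg sinθ − f = Ma, and torque about the center fR = Iα = kMR²(a/R) gives f = kMa.
These give a = g sinθ/(1+k) and the required friction f = kMg sinθ/(1+k).
The normal force is N = Mg cosθ, so μ_min = f/N = k tanθ/(1+k).
μ_min = 1 × tan15.6° / 2 ≈ 0.140.

μ_min ≈ 0.140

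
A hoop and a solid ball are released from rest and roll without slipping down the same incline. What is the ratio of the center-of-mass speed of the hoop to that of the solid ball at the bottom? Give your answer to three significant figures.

v_ratio ≈ 0.837

Each satisfies Mgh = ½(1+k)Mv² with k = I/(MR²), so v ∝ 1/√(1+k).
For the hoop k = 1; for the solid ball k = 0.4.
v₁/v₂ = √((1+k₂)/(1+k₁)) = √(1.4/2) ≈ 0.837.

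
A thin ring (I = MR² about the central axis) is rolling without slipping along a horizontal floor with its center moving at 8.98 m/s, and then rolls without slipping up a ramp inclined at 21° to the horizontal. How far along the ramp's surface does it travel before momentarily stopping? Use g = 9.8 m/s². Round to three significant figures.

d ≈ 23.0 m

Here I = MR², so the shape factor k = I/(MR²) = 1.
Pure rolling means v = ωR; then KE = ½Mv² + ½I(v/R)² = ½(1+k)Mv² = Mv².
Setting this equal to Mgh gives the vertical rise h = (1+k)v₀²/(2g) = 2×8.98²/(2×9.8) = 8.229 m.
The distance along the slope is d = h/sinθ = 8.229/sin21° ≈ 23.0 m.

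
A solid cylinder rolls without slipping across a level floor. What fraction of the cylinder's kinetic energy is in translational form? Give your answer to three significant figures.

Here I = (1/2)MR², so the shape factor k = I/(MR²) = 0.5.
With ω = v/R, KE_trans = ½Mv² and KE_rot = ½Iω² = ½kMv², so KE_total = ½(1+k)Mv².
The translational fraction is therefore 1/(1+k) = 1/1.5 ≈ 0.667.

fraction ≈ 0.667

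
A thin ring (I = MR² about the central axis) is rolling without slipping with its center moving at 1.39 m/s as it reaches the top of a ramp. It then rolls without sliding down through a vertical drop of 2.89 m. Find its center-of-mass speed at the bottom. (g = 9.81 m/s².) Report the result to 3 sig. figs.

v ≈ 5.50 m/s

For this body I = MR², i.e. k = I/(MR²) = 1.
The rolling condition ω = v/R makes the rotational term ½I(v/R)² = ½kMv², so KE_total = ½(1+k)Mv² = Mv².
Conserving energy between top and bottom: Mv² = Mv₀² + Mgh, hence v² = v₀² + 2gh/(1+k).
v = √(1.39² + 2×9.81×2.89/2) = √30.28 ≈ 5.50 m/s.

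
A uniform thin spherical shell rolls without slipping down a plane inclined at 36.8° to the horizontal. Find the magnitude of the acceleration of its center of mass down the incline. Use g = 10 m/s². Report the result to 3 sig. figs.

Here I = (2/3)MR², so the shape factor k = I/(MR²) = 2/3.
Newton's second law down the slope: Mg sinθ − f = Ma. The torque equation fR = Iα (with α = a/R) gives f = kMa.
Eliminating f: Mg sinθ = (1+k)Ma, so a = g sinθ/(1+k) = 10 × sin36.8° / 1.667 ≈ 3.59 m/s².

a ≈ 3.59 m/s²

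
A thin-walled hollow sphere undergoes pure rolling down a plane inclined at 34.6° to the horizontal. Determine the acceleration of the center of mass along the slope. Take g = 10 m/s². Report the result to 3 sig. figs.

a ≈ 3.41 m/s²

With I = (2/3)MR², the ratio k = I/(MR²) is 2/3.
Translational: Mg sinθ − f = Ma. Rotational about the CM: fR = Iα = kMRa, so f = kMa.
Eliminating f: Mg sinθ = (1+k)Ma, so a = g sinθ/(1+k) = 10 × sin34.6° / 1.667 ≈ 3.41 m/s².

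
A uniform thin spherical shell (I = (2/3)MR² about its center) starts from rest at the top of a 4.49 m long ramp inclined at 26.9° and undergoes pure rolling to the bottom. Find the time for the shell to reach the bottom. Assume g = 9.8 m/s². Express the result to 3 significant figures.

t ≈ 1.84 s

With I = (2/3)MR², the ratio k = I/(MR²) is 2/3.
Newton's second law down the slope: Mg sinθ − f = Ma. The torque equation fR = Iα (with α = a/R) gives f = kMa.
Hence a = g sinθ/(1+k) = 9.8×sin26.9°/1.667 = 2.66 m/s².
Starting from rest, L = ½at², so t = √(2L/a) = √(2×4.49/2.66) ≈ 1.84 s.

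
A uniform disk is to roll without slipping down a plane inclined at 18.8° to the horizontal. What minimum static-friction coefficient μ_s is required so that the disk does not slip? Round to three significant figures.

μ_min ≈ 0.113

Here I = (1/2)MR², so the shape factor k = I/(MR²) = 0.5.
Newton's second law down the slope: Mg sinθ − f = Ma. The torque equation fR = Iα (with α = a/R) gives f = kMa.
These give a = g sinθ/(1+k) and the required friction f = kMg sinθ/(1+k).
The normal force is N = Mg cosθ, so μ_min = f/N = k tanθ/(1+k).
μ_min = 0.5 × tan18.8° / 1.5 ≈ 0.113.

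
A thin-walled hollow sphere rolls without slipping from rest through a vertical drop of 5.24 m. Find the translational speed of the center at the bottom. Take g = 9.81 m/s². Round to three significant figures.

With I = (2/3)MR², the ratio k = I/(MR²) is 2/3.
Pure rolling means v = ωR; then KE = ½Mv² + ½I(v/R)² = ½(1+k)Mv² = (5/6)Mv².
Setting Mgh = (5/6)Mv² gives v = √(2gh/(1+k)) = √(2·9.81·5.24/1.667) ≈ 7.85 m/s.

v ≈ 7.85 m/s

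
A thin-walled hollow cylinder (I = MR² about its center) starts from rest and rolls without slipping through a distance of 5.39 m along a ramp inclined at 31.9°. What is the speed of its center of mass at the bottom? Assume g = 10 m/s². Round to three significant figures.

v ≈ 5.34 m/s

With I = MR², the ratio k = I/(MR²) is 1.
Pure rolling means v = ωR; then KE = ½Mv² + ½I(v/R)² = ½(1+k)Mv² = Mv².
The vertical drop is h = L sinθ = 5.39 × sin31.9° = 2.848 m.
Energy conservation: Mgh = Mv², so v = √(2gh/(1+k)) = √(2 × 10 × 2.848 / 2) ≈ 5.34 m/s.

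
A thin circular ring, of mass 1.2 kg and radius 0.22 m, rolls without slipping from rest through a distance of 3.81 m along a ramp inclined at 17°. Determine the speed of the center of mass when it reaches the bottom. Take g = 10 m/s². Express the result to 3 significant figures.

v ≈ 3.34 m/s

The moment of inertia is MR², giving k ≡ I/(MR²) = 1.
Since it rolls without slipping, ω = v/R and KE = ½Mv² + ½Iω² = ½(1+k)Mv² = Mv².
The vertical drop is h = L sinθ = 3.81 × sin17° = 1.114 m.
Energy conservation: Mgh = Mv², so v = √(2gh/(1+k)) = √(2 × 10 × 1.114 / 2) ≈ 3.34 m/s.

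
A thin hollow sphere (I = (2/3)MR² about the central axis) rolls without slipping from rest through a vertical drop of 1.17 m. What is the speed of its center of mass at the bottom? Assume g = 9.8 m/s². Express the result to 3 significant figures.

For this body I = (2/3)MR², i.e. k = I/(MR²) = 2/3.
Pure rolling means v = ωR; then KE = ½Mv² + ½I(v/R)² = ½(1+k)Mv² = (5/6)Mv².
Energy conservation: Mgh = (5/6)Mv², so v = √(2gh/(1+k)) = √(2 × 9.8 × 1.17 / 1.667) ≈ 3.71 m/s.

v ≈ 3.71 m/s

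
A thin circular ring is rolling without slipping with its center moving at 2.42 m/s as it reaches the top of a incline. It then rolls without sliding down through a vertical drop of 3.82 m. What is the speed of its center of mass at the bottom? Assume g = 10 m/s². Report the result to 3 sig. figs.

v ≈ 6.64 m/s

The moment of inertia is MR², giving k ≡ I/(MR²) = 1.
Since it rolls without slipping, ω = v/R and KE = ½Mv² + ½Iω² = ½(1+k)Mv² = Mv².
Energy conservation: Mv₀² + Mgh = Mv², so v² = v₀² + 2gh/(1+k).
v = √(2.42² + 2×10×3.82/2) = √44.06 ≈ 6.64 m/s.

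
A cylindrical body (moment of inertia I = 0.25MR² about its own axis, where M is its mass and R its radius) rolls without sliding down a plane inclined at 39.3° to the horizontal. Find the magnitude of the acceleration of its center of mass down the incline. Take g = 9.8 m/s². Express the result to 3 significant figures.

a ≈ 4.97 m/s²

The moment of inertia is 0.25MR², giving k ≡ I/(MR²) = 0.25.
Along the incline Mg sinθ − f = Ma, and torque about the center fR = Iα = kMR²(a/R) gives f = kMa.
Eliminating f: Mg sinθ = (1+k)Ma, so a = g sinθ/(1+k) = 9.8 × sin39.3° / 1.25 ≈ 4.97 m/s².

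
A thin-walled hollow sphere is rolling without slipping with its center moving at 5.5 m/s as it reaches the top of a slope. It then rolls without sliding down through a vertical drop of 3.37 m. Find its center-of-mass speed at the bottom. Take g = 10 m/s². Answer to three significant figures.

The moment of inertia is (2/3)MR², giving k ≡ I/(MR²) = 2/3.
Pure rolling means v = ωR; then KE = ½Mv² + ½I(v/R)² = ½(1+k)Mv² = (5/6)Mv².
Conserving energy between top and bottom: (5/6)Mv² = (5/6)Mv₀² + Mgh, hence v² = v₀² + 2gh/(1+k).
v = √(5.5² + 2×10×3.37/1.667) = √70.69 ≈ 8.41 m/s.

v ≈ 8.41 m/s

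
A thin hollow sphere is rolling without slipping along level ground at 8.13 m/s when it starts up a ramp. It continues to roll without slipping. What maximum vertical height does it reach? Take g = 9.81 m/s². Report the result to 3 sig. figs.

For this body I = (2/3)MR², i.e. k = I/(MR²) = 2/3.
Since it rolls without slipping, ω = v/R and KE = ½Mv² + ½Iω² = ½(1+k)Mv² = (5/6)Mv².
All of this converts to potential energy at the highest point: (5/6)Mv₀² = Mgh.
Thus h = (1+k)v₀²/(2g) = 1.667 × 8.13² / (2 × 9.81) ≈ 5.61 m.

h ≈ 5.61 m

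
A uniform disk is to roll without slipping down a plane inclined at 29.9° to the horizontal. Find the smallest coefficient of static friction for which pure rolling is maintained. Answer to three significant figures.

μ_min ≈ 0.192

For this body I = (1/2)MR², i.e. k = I/(MR²) = 0.5.
Along the incline Mg sinθ − f = Ma, and torque about the center fR = Iα = kMR²(a/R) gives f = kMa.
These give a = g sinθ/(1+k) and the required friction f = kMg sinθ/(1+k).
With N = Mg cosθ, the no-slip condition f ≤ μN gives μ_min = f/N = k tanθ/(1+k).
μ_min = 0.5 × tan29.9° / 1.5 ≈ 0.192.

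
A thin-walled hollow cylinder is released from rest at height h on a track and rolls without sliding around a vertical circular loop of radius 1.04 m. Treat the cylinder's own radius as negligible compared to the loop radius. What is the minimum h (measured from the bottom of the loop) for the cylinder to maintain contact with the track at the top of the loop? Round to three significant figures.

For this body I = MR², i.e. k = I/(MR²) = 1.
At the top of the loop, the minimum-contact condition is Mg = Mv_top²/r, so v_top² = gr.
With ω = v/R, the kinetic energy at speed v is ½(1+k)Mv² = Mv².
Energy conservation from release (height h) to the top (height 2r): Mgh = Mg(2r) + M·gr.
Thus h_min = 2r + (1+k)r/2 = r(2 + 2/2) = 1.04 × 3 ≈ 3.12 m.

h_min ≈ 3.12 m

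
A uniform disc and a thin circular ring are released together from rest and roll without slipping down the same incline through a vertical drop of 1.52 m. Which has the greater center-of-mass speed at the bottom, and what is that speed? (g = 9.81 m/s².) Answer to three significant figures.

the uniform disc, at v ≈ 4.46 m/s

For rolling without slipping, Mgh = ½(1+k)Mv² where k = I/(MR²), so v = √(2gh/(1+k)).
Uniform disc: k = 0.5, giving v = √(2×9.81×1.52/1.5) = 4.459 m/s.
Thin circular ring: k = 1, giving v = √(2×9.81×1.52/2) = 3.862 m/s.
The smaller k wins: the uniform disc, at ≈ 4.46 m/s.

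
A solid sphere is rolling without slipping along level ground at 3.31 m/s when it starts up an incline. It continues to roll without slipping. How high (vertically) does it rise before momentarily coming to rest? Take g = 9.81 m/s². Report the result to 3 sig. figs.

h ≈ 0.782 m

Here I = (2/5)MR², so the shape factor k = I/(MR²) = 0.4.
Rolling without slipping gives ω = v/R, so the total kinetic energy is ½Mv² + ½Iω² = ½(1+k)Mv² = (7/10)Mv².
At the top the kinetic energy is zero, so (7/10)Mv₀² = Mgh.
Thus h = (1+k)v₀²/(2g) = 1.4 × 3.31² / (2 × 9.81) ≈ 0.782 m.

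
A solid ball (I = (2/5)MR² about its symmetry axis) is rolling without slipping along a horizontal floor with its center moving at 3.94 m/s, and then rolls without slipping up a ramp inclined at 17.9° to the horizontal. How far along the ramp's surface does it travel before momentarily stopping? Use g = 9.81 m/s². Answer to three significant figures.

d ≈ 3.60 m

With I = (2/5)MR², the ratio k = I/(MR²) is 0.4.
Rolling without slipping gives ω = v/R, so the total kinetic energy is ½Mv² + ½Iω² = ½(1+k)Mv² = (7/10)Mv².
Setting this equal to Mgh gives the vertical rise h = (1+k)v₀²/(2g) = 1.4×3.94²/(2×9.81) = 1.108 m.
The distance along the slope is d = h/sinθ = 1.108/sin17.9° ≈ 3.60 m.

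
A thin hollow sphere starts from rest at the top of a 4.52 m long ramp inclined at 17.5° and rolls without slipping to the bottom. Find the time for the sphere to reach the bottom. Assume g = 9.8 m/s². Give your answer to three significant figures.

t ≈ 2.26 s

Here I = (2/3)MR², so the shape factor k = I/(MR²) = 2/3.
Along the incline Mg sinθ − f = Ma, and torque about the center fR = Iα = kMR²(a/R) gives f = kMa.
Hence a = g sinθ/(1+k) = 9.8×sin17.5°/1.667 = 1.768 m/s².
With constant a from rest, t = √(2L/a) = √(2·4.52/1.768) ≈ 2.26 s.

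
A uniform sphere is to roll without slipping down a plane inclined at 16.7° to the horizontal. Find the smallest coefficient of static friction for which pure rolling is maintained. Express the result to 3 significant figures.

The moment of inertia is (2/5)MR², giving k ≡ I/(MR²) = 0.4.
Newton's second law down the slope: Mg sinθ − f = Ma. The torque equation fR = Iα (with α = a/R) gives f = kMa.
These give a = g sinθ/(1+k) and the required friction f = kMg sinθ/(1+k).
The normal force is N = Mg cosθ, so μ_min = f/N = k tanθ/(1+k).
μ_min = 0.4 × tan16.7° / 1.4 ≈ 0.0857.

μ_min ≈ 0.0857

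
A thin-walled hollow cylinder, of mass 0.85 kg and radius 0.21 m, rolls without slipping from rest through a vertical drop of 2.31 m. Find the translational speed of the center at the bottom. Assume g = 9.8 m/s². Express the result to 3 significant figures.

v ≈ 4.76 m/s

The moment of inertia is MR², giving k ≡ I/(MR²) = 1.
Since it rolls without slipping, ω = v/R and KE = ½Mv² + ½Iω² = ½(1+k)Mv² = Mv².
Energy conservation: Mgh = Mv², so v = √(2gh/(1+k)) = √(2 × 9.8 × 2.31 / 2) ≈ 4.76 m/s.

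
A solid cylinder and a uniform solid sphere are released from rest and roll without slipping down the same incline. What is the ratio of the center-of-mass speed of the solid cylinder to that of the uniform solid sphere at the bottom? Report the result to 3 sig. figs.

Each satisfies Mgh = ½(1+k)Mv² with k = I/(MR²), so v ∝ 1/√(1+k).
For the solid cylinder k = 0.5; for the uniform solid sphere k = 0.4.
v₁/v₂ = √((1+k₂)/(1+k₁)) = √(1.4/1.5) ≈ 0.966.

v_ratio ≈ 0.966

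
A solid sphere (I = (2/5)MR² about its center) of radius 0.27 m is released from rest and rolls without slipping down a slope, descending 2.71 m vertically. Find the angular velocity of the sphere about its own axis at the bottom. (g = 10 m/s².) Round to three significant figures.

With I = (2/5)MR², the ratio k = I/(MR²) is 0.4.
Pure rolling means v = ωR; then KE = ½Mv² + ½I(v/R)² = ½(1+k)Mv² = (7/10)Mv².
Energy conservation Mgh = ½(1+k)Mv² gives v = √(2gh/(1+k)) = √(2 × 10 × 2.71 / 1.4) = 6.222 m/s.
The angular speed follows from ω = v/R = 6.222/0.27 ≈ 23.0 rad/s.

ω ≈ 23.0 rad/s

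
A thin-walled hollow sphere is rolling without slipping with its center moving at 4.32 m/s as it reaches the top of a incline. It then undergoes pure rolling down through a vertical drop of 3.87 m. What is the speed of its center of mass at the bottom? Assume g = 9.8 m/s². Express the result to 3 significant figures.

v ≈ 8.01 m/s

With I = (2/3)MR², the ratio k = I/(MR²) is 2/3.
Since it rolls without slipping, ω = v/R and KE = ½Mv² + ½Iω² = ½(1+k)Mv² = (5/6)Mv².
Conserving energy between top and bottom: (5/6)Mv² = (5/6)Mv₀² + Mgh, hence v² = v₀² + 2gh/(1+k).
v = √(4.32² + 2×9.8×3.87/1.667) = √64.17 ≈ 8.01 m/s.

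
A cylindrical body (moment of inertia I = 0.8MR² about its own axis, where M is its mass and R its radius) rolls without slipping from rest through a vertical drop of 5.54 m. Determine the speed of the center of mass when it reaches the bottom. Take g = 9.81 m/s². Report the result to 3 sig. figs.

v ≈ 7.77 m/s

With I = 0.8MR², the ratio k = I/(MR²) is 0.8.
The rolling condition ω = v/R makes the rotational term ½I(v/R)² = ½kMv², so KE_total = ½(1+k)Mv² = (9/10)Mv².
Setting Mgh = (9/10)Mv² gives v = √(2gh/(1+k)) = √(2·9.81·5.54/1.8) ≈ 7.77 m/s.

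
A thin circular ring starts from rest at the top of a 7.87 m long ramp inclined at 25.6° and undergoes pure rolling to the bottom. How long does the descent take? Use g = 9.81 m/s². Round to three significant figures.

t ≈ 2.73 s

The moment of inertia is MR², giving k ≡ I/(MR²) = 1.
Along the incline Mg sinθ − f = Ma, and torque about the center fR = Iα = kMR²(a/R) gives f = kMa.
Hence a = g sinθ/(1+k) = 9.81×sin25.6°/2 = 2.119 m/s².
With constant a from rest, t = √(2L/a) = √(2·7.87/2.119) ≈ 2.73 s.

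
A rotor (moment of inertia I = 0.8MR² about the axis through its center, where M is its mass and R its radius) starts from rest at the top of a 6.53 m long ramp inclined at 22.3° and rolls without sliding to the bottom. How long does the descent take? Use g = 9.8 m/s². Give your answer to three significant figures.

Here I = 0.8MR², so the shape factor k = I/(MR²) = 0.8.
Newton's second law down the slope: Mg sinθ − f = Ma. The torque equation fR = Iα (with α = a/R) gives f = kMa.
Hence a = g sinθ/(1+k) = 9.8×sin22.3°/1.8 = 2.066 m/s².
Starting from rest, L = ½at², so t = √(2L/a) = √(2×6.53/2.066) ≈ 2.51 s.

t ≈ 2.51 s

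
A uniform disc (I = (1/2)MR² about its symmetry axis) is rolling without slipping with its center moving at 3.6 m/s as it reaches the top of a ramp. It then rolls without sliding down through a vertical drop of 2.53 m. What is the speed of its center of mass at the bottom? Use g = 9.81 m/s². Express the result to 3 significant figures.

v ≈ 6.79 m/s

With I = (1/2)MR², the ratio k = I/(MR²) is 0.5.
Pure rolling means v = ωR; then KE = ½Mv² + ½I(v/R)² = ½(1+k)Mv² = (3/4)Mv².
Energy conservation: (3/4)Mv₀² + Mgh = (3/4)Mv², so v² = v₀² + 2gh/(1+k).
v = √(3.6² + 2×9.81×2.53/1.5) = √46.05 ≈ 6.79 m/s.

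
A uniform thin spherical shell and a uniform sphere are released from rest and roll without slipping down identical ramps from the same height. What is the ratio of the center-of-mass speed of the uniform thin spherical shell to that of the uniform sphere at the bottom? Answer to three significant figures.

v_ratio ≈ 0.917

Each satisfies Mgh = ½(1+k)Mv² with k = I/(MR²), so v ∝ 1/√(1+k).
For the uniform thin spherical shell k = 2/3; for the uniform sphere k = 0.4.
v₁/v₂ = √((1+k₂)/(1+k₁)) = √(1.4/1.667) ≈ 0.917.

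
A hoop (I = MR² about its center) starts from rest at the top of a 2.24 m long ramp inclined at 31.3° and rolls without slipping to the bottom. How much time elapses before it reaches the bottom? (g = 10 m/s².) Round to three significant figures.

t ≈ 1.31 s

Here I = MR², so the shape factor k = I/(MR²) = 1.
Translational: Mg sinθ − f = Ma. Rotational about the CM: fR = Iα = kMRa, so f = kMa.
Hence a = g sinθ/(1+k) = 10×sin31.3°/2 = 2.598 m/s².
With constant a from rest, t = √(2L/a) = √(2·2.24/2.598) ≈ 1.31 s.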